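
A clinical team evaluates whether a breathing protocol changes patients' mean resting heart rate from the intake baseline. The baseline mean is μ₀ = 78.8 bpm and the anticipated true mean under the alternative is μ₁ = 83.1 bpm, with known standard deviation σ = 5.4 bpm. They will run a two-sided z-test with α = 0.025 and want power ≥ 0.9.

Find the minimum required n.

Standardized effect: d = |μ₁ − μ₀| / σ = |83.1 − 78.8| / 5.4 = 0.7963
Set Φ(δ − 2.241) = 0.9; then δ − 2.241 = Φ⁻¹(0.9) = 1.282, giving δ = 3.523.
(The Φ(−δ − z_{α/2}) term is vanishingly small for δ > 0 and is dropped in the standard sample-size formula.)
δ = d·√n ⇒ n = (δ/d)² = (3.523 / 0.7963)² = 19.57.
Round up to the next whole unit.

n = 20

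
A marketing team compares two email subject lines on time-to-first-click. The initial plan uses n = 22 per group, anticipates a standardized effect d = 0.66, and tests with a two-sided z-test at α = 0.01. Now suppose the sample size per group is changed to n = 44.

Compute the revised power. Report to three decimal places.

With n = 44 per group: δ = d·√(n/2) = 0.66 × √(44/2) = 3.0957. Critical value z_{0.005} = 2.576.
Revised power = Φ(δ − 2.576) + Φ(−δ − 2.576) = Φ(0.520) + Φ(-5.672) = 0.6984 + 0.0000 = 0.6984.

Power ≈ 0.698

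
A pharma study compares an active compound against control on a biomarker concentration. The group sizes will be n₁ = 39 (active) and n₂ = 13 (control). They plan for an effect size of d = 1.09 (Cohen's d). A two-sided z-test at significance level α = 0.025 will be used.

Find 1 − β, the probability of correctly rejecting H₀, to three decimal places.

Power ≈ 0.877

Noncentrality parameter: δ = d / √(1/n₁ + 1/n₂) = 1.09 / √(1/39 + 1/13) = 3.4035
Two-sided α = 0.025 → critical value z_{0.0125} = 2.241.
Power = Φ(δ − 2.241) + Φ(−δ − 2.241) = Φ(1.162) + Φ(-5.645) = 0.8774 + 0.0000 = 0.8774.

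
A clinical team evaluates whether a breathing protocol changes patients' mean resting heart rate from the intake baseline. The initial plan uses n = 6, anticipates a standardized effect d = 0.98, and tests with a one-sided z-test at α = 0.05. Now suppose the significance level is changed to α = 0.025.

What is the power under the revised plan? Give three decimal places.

Power ≈ 0.670

δ = d·√n = 0.98 × √6 = 2.4005 (unchanged). New critical value: z_{0.025} = 1.960.
Revised power = P(Z > 1.960 − δ) = Φ(0.441) = 0.6702.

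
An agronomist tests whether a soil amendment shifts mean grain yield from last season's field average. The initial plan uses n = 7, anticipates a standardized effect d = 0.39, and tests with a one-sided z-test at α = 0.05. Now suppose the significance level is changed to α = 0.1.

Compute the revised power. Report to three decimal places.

δ = d·√n = 0.39 × √7 = 1.0318 (unchanged). New critical value: z_{0.1} = 1.282.
Revised power = P(Z > 1.282 − δ) = Φ(-0.250) = 0.4014.

Power ≈ 0.401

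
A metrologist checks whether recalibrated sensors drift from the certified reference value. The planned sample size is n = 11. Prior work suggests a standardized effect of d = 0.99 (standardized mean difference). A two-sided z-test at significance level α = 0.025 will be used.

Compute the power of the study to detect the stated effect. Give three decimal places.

Power ≈ 0.851

Noncentrality parameter: δ = d·√n = 0.99 × √11 = 3.2835
Two-sided α = 0.025 → critical value z_{0.0125} = 2.241.
Power = Φ(δ − 2.241) + Φ(−δ − 2.241) = Φ(1.042) + Φ(-5.525) = 0.8513 + 0.0000 = 0.8513.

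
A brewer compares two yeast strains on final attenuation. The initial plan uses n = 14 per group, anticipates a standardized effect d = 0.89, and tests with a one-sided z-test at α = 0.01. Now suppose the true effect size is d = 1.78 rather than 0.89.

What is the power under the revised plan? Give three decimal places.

Power ≈ 0.991

With d = 1.78: δ = d·√(n/2) = 1.78 × √(14/2) = 4.7094. Critical value z_{0.01} = 2.326.
Revised power = P(Z > 2.326 − δ) = Φ(2.383) = 0.9914.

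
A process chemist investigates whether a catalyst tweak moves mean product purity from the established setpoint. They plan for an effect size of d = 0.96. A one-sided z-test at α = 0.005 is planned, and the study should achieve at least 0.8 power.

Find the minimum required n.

n = 13

Set Φ(δ − 2.576) = 0.8; then δ − 2.576 = Φ⁻¹(0.8) = 0.842, giving δ = 3.417.
δ = d·√n ⇒ n = (δ/d)² = (3.417 / 0.96)² = 12.67.
Round up to the next whole unit.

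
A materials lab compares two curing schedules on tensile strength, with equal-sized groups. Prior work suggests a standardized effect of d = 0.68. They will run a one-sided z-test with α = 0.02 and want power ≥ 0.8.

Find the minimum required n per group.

Set Φ(δ − 2.054) = 0.8; then δ − 2.054 = Φ⁻¹(0.8) = 0.842, giving δ = 2.895.
δ = d·√(n/2) ⇒ n = 2(δ/d)² = 2 × (2.895 / 0.68)² = 36.26.
Rounding up, n = 37 per group.

n = 37 per group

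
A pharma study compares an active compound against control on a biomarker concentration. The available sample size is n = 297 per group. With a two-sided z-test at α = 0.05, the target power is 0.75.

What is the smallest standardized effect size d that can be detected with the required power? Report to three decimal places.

d ≈ 0.216

Required noncentrality: δ = z_{0.025} + z_{0.25} = 1.960 + 0.674 = 2.634.
(The second rejection-region term Φ(−δ − z_{α/2}) is negligible and dropped.)
δ = d·√(n/2) ⇒ d = δ/√(n/2) = 2.634/√(297/2) = 0.2162.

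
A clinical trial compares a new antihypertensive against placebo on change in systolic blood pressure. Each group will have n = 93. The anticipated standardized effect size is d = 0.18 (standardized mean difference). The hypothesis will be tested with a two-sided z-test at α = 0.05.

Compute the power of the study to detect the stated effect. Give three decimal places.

Power ≈ 0.233

Noncentrality parameter: δ = d·√(n/2) = 0.18 × √(93/2) = 1.2274
Critical value for a two-sided test at α = 0.05: z_{α/2} = 1.960.
Power = Φ(δ − 1.960) + Φ(−δ − 1.960) = Φ(-0.733) + Φ(-3.187) = 0.2319 + 0.0007 = 0.2326.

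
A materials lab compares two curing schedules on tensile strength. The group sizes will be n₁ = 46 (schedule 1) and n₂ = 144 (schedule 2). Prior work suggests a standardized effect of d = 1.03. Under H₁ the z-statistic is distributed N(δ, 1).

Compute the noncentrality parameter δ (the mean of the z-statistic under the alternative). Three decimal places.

δ ≈ 6.082

The noncentrality parameter scales effect size by the design's sample-size factor: δ = d / √(1/n₁ + 1/n₂) = 1.03 / √(1/46 + 1/144) = 6.0816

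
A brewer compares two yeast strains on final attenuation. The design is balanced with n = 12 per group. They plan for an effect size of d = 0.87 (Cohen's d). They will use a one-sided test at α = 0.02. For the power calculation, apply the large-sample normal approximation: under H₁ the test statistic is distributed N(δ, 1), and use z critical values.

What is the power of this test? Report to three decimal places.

Power ≈ 0.531

Noncentrality parameter: δ = d·√(n/2) = 0.87 × √(12/2) = 2.1311
One-sided α = 0.02 → critical value z_{0.02} = 2.054.
Power = P(Z > 2.054 − δ) = Φ(0.077) = 0.5308.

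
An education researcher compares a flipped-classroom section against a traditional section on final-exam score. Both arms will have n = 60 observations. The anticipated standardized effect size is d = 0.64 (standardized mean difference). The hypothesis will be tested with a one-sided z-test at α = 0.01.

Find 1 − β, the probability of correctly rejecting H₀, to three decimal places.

Power ≈ 0.881

Noncentrality parameter: δ = d·√(n/2) = 0.64 × √(60/2) = 3.5054
Critical value for a one-sided test at α = 0.01: z_α = 2.326.
Power = Φ(δ − 2.326) = Φ(1.179) = 0.8808.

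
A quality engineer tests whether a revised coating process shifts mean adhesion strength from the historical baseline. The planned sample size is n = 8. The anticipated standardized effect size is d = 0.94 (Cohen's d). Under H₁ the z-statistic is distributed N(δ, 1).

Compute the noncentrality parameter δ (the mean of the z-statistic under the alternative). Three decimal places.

δ ≈ 2.659

The noncentrality parameter scales effect size by the design's sample-size factor: δ = d·√n = 0.94 × √8 = 2.6587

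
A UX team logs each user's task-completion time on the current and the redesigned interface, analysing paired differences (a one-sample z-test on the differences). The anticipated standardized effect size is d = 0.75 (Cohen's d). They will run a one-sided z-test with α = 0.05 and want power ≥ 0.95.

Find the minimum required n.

For power 0.95 need Φ(δ − z_{0.05}) = 0.95, so δ = z_{0.05} + z_{0.05} = 1.645 + 1.645 = 3.290.
δ = d·√n ⇒ n = (δ/d)² = (3.290 / 0.75)² = 19.24.
Round up to the next whole unit.

n = 20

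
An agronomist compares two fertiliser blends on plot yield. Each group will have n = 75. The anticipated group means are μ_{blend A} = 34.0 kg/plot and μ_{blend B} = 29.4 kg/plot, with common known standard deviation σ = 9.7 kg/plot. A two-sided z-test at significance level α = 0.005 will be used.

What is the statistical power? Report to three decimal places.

Power ≈ 0.539

Standardized effect: d = |μ_{blend A} − μ_{blend B}| / σ = |34.0 − 29.4| / 9.7 = 0.4742
Noncentrality parameter: δ = d·√(n/2) = 0.4742 × √(75/2) = 2.9040
Critical value for a two-sided test at α = 0.005: z_{α/2} = 2.807.
Power = Φ(δ − 2.807) + Φ(−δ − 2.807) = Φ(0.097) + Φ(-5.711) = 0.5386 + 0.0000 = 0.5386.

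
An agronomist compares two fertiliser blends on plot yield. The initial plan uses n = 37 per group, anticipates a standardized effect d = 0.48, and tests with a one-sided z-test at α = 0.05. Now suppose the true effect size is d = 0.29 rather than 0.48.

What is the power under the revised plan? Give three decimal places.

Power ≈ 0.345

With d = 0.29: δ = d·√(n/2) = 0.29 × √(37/2) = 1.2473. Critical value z_{0.05} = 1.645.
Revised power = Φ(δ − 1.645) = Φ(-0.398) = 0.3455.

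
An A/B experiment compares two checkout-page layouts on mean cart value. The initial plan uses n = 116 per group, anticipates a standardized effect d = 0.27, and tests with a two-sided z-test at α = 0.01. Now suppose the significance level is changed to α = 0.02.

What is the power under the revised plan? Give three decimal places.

δ = d·√(n/2) = 0.27 × √(116/2) = 2.0563 (unchanged). New critical value: z_{0.01} = 2.326.
Revised power = Φ(δ − 2.326) + Φ(−δ − 2.326) = Φ(-0.270) + Φ(-4.383) = 0.3935 + 0.0000 = 0.3936.

Power ≈ 0.394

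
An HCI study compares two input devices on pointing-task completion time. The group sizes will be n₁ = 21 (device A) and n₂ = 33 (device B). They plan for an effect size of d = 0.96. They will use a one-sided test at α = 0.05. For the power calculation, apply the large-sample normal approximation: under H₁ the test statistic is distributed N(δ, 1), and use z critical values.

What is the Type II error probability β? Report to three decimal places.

Noncentrality parameter: δ = d / √(1/n₁ + 1/n₂) = 0.96 / √(1/21 + 1/33) = 3.4391
One-sided α = 0.05 → critical value z_{0.05} = 1.645.
Power = Φ(δ − 1.645) = Φ(1.794) = 0.9636.
Type II error: β = 1 − power = 1 − 0.9636 = 0.0364.

β ≈ 0.036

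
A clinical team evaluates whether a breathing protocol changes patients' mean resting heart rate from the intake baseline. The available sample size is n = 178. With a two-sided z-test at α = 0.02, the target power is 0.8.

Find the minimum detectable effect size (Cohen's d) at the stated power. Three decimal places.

d ≈ 0.237

Need Φ(δ − 2.326) = 0.8, so δ = 2.326 + 0.842 = 3.168.
(The second rejection-region term Φ(−δ − z_{α/2}) is negligible and dropped.)
δ = d·√n ⇒ d = δ/√n = 3.168/√178 = 0.2374.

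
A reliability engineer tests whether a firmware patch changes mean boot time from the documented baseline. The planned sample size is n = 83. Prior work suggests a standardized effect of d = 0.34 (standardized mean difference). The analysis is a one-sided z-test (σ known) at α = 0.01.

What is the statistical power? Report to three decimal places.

Noncentrality parameter: λ = d·√n = 0.34 × √83 = 3.0975
Critical value for a one-sided test at α = 0.01: z_α = 2.326.
Power = P(Z > 2.326 − λ) = Φ(0.771) = 0.7797.

Power ≈ 0.780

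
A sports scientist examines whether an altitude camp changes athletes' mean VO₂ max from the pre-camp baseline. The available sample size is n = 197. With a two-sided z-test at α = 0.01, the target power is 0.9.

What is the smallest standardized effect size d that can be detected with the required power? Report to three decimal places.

d ≈ 0.275

Need Φ(δ − 2.576) = 0.9, so δ = 2.576 + 1.282 = 3.857.
(Lower-tail contribution to power is negligible for δ > 0.)
δ = d·√n ⇒ d = δ/√n = 3.857/√197 = 0.2748.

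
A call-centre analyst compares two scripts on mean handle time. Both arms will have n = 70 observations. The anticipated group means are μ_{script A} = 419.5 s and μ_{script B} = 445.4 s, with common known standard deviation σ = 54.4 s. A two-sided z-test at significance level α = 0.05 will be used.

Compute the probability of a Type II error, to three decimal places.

β ≈ 0.196

Standardized effect: d = |μ_{script A} − μ_{script B}| / σ = |419.5 − 445.4| / 54.4 = 0.4761
Noncentrality parameter: λ = d·√(n/2) = 0.4761 × √(70/2) = 2.8167
Two-sided α = 0.05 → critical value z_{0.025} = 1.960.
Power = Φ(λ − 1.960) + Φ(−λ − 1.960) = Φ(0.857) + Φ(-4.777) = 0.8042 + 0.0000 = 0.8042.
Type II error: β = 1 − power = 1 − 0.8042 = 0.1958.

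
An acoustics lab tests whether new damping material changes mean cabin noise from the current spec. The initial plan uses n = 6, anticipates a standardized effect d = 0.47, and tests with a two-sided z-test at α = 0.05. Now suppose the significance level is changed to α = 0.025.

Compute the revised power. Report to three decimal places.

Power ≈ 0.138

δ = d·√n = 0.47 × √6 = 1.1513 (unchanged). New critical value: z_{0.0125} = 2.241.
Revised power = Φ(δ − 2.241) + Φ(−δ − 2.241) = Φ(-1.090) + Φ(-3.393) = 0.1378 + 0.0003 = 0.1382.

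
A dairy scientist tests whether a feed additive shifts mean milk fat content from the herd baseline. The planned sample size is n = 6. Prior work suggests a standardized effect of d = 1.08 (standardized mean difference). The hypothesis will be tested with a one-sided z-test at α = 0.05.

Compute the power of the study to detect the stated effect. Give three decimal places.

Noncentrality parameter: δ = d·√n = 1.08 × √6 = 2.6454
One-sided α = 0.05 → critical value z_{0.05} = 1.645.
Power = P(Z > 1.645 − δ) = Φ(1.001) = 0.8415.

Power ≈ 0.841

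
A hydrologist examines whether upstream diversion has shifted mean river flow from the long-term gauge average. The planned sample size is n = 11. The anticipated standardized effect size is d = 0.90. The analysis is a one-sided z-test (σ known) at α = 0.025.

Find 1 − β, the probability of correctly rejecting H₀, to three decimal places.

Noncentrality parameter: λ = d·√n = 0.90 × √11 = 2.9850
Critical value for a one-sided test at α = 0.025: z_α = 1.960.
Power = Φ(λ − 1.960) = Φ(1.025) = 0.8473.

Power ≈ 0.847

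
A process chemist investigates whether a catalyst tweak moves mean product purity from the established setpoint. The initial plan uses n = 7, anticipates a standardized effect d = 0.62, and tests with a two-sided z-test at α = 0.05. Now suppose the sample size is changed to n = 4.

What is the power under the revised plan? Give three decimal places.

Power ≈ 0.236

With n = 4: δ = d·√n = 0.62 × √4 = 1.2400. Critical value z_{0.025} = 1.960.
Revised power = Φ(δ − 1.960) + Φ(−δ − 1.960) = Φ(-0.720) + Φ(-3.200) = 0.2358 + 0.0007 = 0.2365.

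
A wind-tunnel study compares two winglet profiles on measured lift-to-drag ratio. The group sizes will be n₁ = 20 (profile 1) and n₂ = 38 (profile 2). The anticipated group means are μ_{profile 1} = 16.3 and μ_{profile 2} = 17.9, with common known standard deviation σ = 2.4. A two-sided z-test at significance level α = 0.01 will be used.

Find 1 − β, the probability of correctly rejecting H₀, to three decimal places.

Power ≈ 0.435

Standardized effect: d = |μ_{profile 1} − μ_{profile 2}| / σ = |16.3 − 17.9| / 2.4 = 0.6667
Noncentrality parameter: δ = d / √(1/n₁ + 1/n₂) = 0.6667 / √(1/20 + 1/38) = 2.4132
Two-sided α = 0.01 → critical value z_{0.005} = 2.576.
Power = Φ(δ − 2.576) + Φ(−δ − 2.576) = Φ(-0.163) + Φ(-4.989) = 0.4354 + 0.0000 = 0.4354.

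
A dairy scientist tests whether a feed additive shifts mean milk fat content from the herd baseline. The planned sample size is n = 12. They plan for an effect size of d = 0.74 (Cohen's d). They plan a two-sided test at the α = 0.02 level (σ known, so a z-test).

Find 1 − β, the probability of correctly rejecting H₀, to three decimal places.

Power ≈ 0.594

Noncentrality parameter: δ = d·√n = 0.74 × √12 = 2.5634
Critical value for a two-sided test at α = 0.02: z_{α/2} = 2.326.
Power = Φ(δ − 2.326) + Φ(−δ − 2.326) = Φ(0.237) + Φ(-4.890) = 0.5937 + 0.0000 = 0.5937.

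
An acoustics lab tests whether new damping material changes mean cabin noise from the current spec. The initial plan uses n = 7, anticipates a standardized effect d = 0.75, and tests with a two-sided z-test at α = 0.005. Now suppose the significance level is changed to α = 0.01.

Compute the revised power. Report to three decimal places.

Power ≈ 0.277

δ = d·√n = 0.75 × √7 = 1.9843 (unchanged). New critical value: z_{0.005} = 2.576.
Revised power = Φ(δ − 2.576) + Φ(−δ − 2.576) = Φ(-0.592) + Φ(-4.560) = 0.2771 + 0.0000 = 0.2771.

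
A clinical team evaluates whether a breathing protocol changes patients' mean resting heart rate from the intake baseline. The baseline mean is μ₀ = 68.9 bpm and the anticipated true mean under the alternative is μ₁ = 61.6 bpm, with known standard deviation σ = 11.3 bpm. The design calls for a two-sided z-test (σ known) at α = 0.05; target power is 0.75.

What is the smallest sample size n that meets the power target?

Standardized effect: d = |μ₁ − μ₀| / σ = |61.6 − 68.9| / 11.3 = 0.6460
Set Φ(δ − 1.960) = 0.75; then δ − 1.960 = Φ⁻¹(0.75) = 0.674, giving δ = 2.634.
(For δ > 0 the lower-tail rejection region contributes negligibly to power, so the one-term inversion is standard.)
δ = d·√n ⇒ n = (δ/d)² = (2.634 / 0.6460)² = 16.63.
Round up to the next whole unit.

n = 17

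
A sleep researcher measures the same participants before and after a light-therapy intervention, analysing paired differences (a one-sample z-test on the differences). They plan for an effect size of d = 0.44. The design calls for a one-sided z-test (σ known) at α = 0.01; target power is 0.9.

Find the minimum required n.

n = 68

For power 0.9 need Φ(δ − z_{0.01}) = 0.9, so δ = z_{0.01} + z_{0.10} = 2.326 + 1.282 = 3.608.
δ = d·√n ⇒ n = (δ/d)² = (3.608 / 0.44)² = 67.24.
Rounding up, n = 68.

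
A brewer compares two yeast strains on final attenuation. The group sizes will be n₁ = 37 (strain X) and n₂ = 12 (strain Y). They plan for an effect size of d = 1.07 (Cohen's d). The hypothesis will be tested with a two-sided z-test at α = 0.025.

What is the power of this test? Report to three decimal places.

Power ≈ 0.836

Noncentrality parameter: δ = d / √(1/n₁ + 1/n₂) = 1.07 / √(1/37 + 1/12) = 3.2209
Two-sided α = 0.025 → critical value z_{0.0125} = 2.241.
Power = Φ(δ − 2.241) + Φ(−δ − 2.241) = Φ(0.979) + Φ(-5.462) = 0.8363 + 0.0000 = 0.8363.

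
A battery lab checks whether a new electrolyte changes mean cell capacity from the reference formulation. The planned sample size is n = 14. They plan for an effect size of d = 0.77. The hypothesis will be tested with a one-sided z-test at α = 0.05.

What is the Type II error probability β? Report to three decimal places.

Noncentrality parameter: δ = d·√n = 0.77 × √14 = 2.8811
Critical value for a one-sided test at α = 0.05: z_α = 1.645.
Power = P(Z > 1.645 − δ) = Φ(1.236) = 0.8918.
Type II error: β = 1 − power = 1 − 0.8918 = 0.1082.

β ≈ 0.108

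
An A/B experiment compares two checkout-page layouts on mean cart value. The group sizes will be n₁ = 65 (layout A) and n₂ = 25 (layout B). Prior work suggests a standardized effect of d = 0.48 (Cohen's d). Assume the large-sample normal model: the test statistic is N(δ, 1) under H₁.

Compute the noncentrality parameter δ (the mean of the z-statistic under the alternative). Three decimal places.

δ ≈ 2.040

The noncentrality parameter scales effect size by the design's sample-size factor: δ = d / √(1/n₁ + 1/n₂) = 0.48 / √(1/65 + 1/25) = 2.0396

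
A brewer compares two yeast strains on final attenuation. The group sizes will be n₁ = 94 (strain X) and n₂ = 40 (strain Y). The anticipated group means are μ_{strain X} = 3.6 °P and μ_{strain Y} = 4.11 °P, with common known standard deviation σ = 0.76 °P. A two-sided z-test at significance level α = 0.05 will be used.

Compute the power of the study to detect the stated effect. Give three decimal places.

Standardized effect: d = |μ_{strain X} − μ_{strain Y}| / σ = |3.6 − 4.11| / 0.76 = 0.6711
Noncentrality parameter: δ = d / √(1/n₁ + 1/n₂) = 0.6711 / √(1/94 + 1/40) = 3.5547
Critical value for a two-sided test at α = 0.05: z_{α/2} = 1.960.
Power = Φ(δ − 1.960) + Φ(−δ − 1.960) = Φ(1.595) + Φ(-5.515) = 0.9446 + 0.0000 = 0.9446.

Power ≈ 0.945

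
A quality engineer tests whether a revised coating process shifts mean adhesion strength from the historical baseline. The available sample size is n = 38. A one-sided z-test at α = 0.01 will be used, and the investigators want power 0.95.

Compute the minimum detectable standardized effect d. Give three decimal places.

Required noncentrality: δ = z_{0.01} + z_{0.05} = 2.326 + 1.645 = 3.971.
δ = d·√n ⇒ d = δ/√n = 3.971/√38 = 0.6442.

d ≈ 0.644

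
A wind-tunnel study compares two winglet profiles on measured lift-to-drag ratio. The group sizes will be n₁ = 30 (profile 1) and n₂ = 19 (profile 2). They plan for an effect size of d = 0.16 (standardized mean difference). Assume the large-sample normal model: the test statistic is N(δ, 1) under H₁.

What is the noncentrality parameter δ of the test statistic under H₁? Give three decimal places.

The noncentrality parameter scales effect size by the design's sample-size factor: δ = d / √(1/n₁ + 1/n₂) = 0.16 / √(1/30 + 1/19) = 0.5457

δ ≈ 0.546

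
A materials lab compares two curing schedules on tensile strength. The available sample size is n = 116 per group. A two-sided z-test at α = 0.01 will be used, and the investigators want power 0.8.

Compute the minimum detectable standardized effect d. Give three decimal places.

Required noncentrality: δ = z_{0.005} + z_{0.20} = 2.576 + 0.842 = 3.417.
(The second rejection-region term Φ(−δ − z_{α/2}) is negligible and dropped.)
δ = d·√(n/2) ⇒ d = δ/√(n/2) = 3.417/√(116/2) = 0.4487.

d ≈ 0.449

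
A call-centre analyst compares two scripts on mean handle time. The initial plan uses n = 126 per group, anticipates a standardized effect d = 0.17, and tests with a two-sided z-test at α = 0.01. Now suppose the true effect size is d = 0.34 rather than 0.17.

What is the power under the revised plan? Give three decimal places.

Power ≈ 0.549

With d = 0.34: δ = d·√(n/2) = 0.34 × √(126/2) = 2.6987. Critical value z_{0.005} = 2.576.
Revised power = Φ(δ − 2.576) + Φ(−δ − 2.576) = Φ(0.123) + Φ(-5.274) = 0.5489 + 0.0000 = 0.5489.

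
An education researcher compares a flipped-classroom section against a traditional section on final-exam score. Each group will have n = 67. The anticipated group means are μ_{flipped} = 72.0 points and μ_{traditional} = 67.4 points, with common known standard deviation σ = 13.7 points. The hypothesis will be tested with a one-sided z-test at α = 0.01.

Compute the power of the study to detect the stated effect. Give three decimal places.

Power ≈ 0.351

Standardized effect: d = |μ_{flipped} − μ_{traditional}| / σ = |72.0 − 67.4| / 13.7 = 0.3358
Noncentrality parameter: δ = d·√(n/2) = 0.3358 × √(67/2) = 1.9434
Critical value for a one-sided test at α = 0.01: z_α = 2.326.
Power = P(Z > 2.326 − δ) = Φ(-0.383) = 0.3509.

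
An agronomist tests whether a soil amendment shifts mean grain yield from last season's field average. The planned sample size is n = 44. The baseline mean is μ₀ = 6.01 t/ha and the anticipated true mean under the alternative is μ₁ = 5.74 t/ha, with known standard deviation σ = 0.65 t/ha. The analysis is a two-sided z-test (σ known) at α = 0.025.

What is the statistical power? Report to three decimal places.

Standardized effect: d = |μ₁ − μ₀| / σ = |5.74 − 6.01| / 0.65 = 0.4154
Noncentrality parameter: δ = d·√n = 0.4154 × √44 = 2.7553
Critical value for a two-sided test at α = 0.025: z_{α/2} = 2.241.
Power = Φ(δ − 2.241) + Φ(−δ − 2.241) = Φ(0.514) + Φ(-4.997) = 0.6964 + 0.0000 = 0.6964.

Power ≈ 0.696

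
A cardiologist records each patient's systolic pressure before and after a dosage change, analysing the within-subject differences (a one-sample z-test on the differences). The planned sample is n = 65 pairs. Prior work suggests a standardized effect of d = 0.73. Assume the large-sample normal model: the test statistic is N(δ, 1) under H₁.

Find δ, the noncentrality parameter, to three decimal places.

The noncentrality parameter scales effect size by the design's sample-size factor: δ = d·√n = 0.73 × √65 = 5.8854

δ ≈ 5.885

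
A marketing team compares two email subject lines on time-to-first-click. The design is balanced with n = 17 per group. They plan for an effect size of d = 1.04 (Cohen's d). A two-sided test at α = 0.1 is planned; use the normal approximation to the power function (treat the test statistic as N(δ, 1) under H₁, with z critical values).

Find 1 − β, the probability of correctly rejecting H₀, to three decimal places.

Power ≈ 0.917

Noncentrality parameter: δ = d·√(n/2) = 1.04 × √(17/2) = 3.0321
Two-sided α = 0.1 → critical value z_{0.05} = 1.645.
Power = Φ(δ − 1.645) + Φ(−δ − 1.645) = Φ(1.387) + Φ(-4.677) = 0.9173 + 0.0000 = 0.9173.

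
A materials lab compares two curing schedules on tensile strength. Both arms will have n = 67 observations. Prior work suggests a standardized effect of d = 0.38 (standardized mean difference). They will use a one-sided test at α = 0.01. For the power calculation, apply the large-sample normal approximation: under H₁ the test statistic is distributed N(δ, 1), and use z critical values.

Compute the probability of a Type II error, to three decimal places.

Noncentrality parameter: δ = d·√(n/2) = 0.38 × √(67/2) = 2.1994
Critical value for a one-sided test at α = 0.01: z_α = 2.326.
Power = P(Z > 2.326 − δ) = Φ(-0.127) = 0.4495.
Type II error: β = 1 − power = 1 − 0.4495 = 0.5505.

β ≈ 0.551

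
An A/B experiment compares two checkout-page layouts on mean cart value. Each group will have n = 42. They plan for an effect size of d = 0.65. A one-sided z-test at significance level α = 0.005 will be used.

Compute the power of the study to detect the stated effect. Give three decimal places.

Power ≈ 0.656

Noncentrality parameter: δ = d·√(n/2) = 0.65 × √(42/2) = 2.9787
Critical value for a one-sided test at α = 0.005: z_α = 2.576.
Power = P(Z > 2.576 − δ) = Φ(0.403) = 0.6565.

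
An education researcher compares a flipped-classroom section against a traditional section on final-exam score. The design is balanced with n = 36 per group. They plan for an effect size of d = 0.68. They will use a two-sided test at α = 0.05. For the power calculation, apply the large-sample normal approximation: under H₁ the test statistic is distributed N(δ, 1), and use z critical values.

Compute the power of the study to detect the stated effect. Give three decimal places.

Noncentrality parameter: δ = d·√(n/2) = 0.68 × √(36/2) = 2.8850
Two-sided α = 0.05 → critical value z_{0.025} = 1.960.
Power = Φ(δ − 1.960) + Φ(−δ − 1.960) = Φ(0.925) + Φ(-4.845) = 0.8225 + 0.0000 = 0.8225.

Power ≈ 0.823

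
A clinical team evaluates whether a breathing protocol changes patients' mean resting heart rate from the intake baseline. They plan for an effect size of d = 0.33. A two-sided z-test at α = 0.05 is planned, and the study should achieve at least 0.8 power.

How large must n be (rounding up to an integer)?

Set Φ(δ − 1.960) = 0.8; then δ − 1.960 = Φ⁻¹(0.8) = 0.842, giving δ = 2.802.
(For δ > 0 the lower-tail rejection region contributes negligibly to power, so the one-term inversion is standard.)
δ = d·√n ⇒ n = (δ/d)² = (2.802 / 0.33)² = 72.07.
Round up to the next whole unit.

n = 73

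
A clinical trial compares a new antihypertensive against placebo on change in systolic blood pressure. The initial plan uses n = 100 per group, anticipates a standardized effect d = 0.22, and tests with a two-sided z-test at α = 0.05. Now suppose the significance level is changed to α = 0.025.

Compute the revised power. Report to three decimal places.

δ = d·√(n/2) = 0.22 × √(100/2) = 1.5556 (unchanged). New critical value: z_{0.0125} = 2.241.
Revised power = Φ(δ − 2.241) + Φ(−δ − 2.241) = Φ(-0.686) + Φ(-3.797) = 0.2464 + 0.0001 = 0.2465.

Power ≈ 0.247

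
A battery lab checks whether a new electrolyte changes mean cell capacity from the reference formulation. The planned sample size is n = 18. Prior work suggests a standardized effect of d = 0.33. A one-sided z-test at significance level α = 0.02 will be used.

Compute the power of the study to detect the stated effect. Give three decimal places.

Noncentrality parameter: δ = d·√n = 0.33 × √18 = 1.4001
Critical value for a one-sided test at α = 0.02: z_α = 2.054.
Power = Φ(δ − 2.054) = Φ(-0.654) = 0.2567.

Power ≈ 0.257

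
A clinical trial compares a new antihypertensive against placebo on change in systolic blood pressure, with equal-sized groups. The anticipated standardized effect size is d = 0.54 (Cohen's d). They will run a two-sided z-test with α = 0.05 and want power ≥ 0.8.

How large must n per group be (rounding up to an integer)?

Set Φ(δ − 1.960) = 0.8; then δ − 1.960 = Φ⁻¹(0.8) = 0.842, giving δ = 2.802.
(The Φ(−δ − z_{α/2}) term is vanishingly small for δ > 0 and is dropped in the standard sample-size formula.)
δ = d·√(n/2) ⇒ n = 2(δ/d)² = 2 × (2.802 / 0.54)² = 53.83.
Rounding up, n = 54 per group.

n = 54 per group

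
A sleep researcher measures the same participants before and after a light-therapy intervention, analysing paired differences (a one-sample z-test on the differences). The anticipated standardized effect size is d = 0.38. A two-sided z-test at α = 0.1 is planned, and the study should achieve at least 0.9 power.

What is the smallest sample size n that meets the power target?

Set Φ(δ − 1.645) = 0.9; then δ − 1.645 = Φ⁻¹(0.9) = 1.282, giving δ = 2.926.
(For δ > 0 the lower-tail rejection region contributes negligibly to power, so the one-term inversion is standard.)
δ = d·√n ⇒ n = (δ/d)² = (2.926 / 0.38)² = 59.31.
Round up to the next whole unit.

n = 60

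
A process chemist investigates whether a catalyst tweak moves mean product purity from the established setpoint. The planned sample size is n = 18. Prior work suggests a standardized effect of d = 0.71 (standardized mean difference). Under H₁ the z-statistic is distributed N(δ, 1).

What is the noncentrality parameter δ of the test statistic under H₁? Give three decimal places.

The noncentrality parameter scales effect size by the design's sample-size factor: δ = d·√n = 0.71 × √18 = 3.0123

δ ≈ 3.012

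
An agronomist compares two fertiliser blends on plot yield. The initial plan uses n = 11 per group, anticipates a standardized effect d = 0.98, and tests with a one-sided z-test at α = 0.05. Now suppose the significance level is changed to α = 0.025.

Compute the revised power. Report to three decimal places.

Power ≈ 0.632

δ = d·√(n/2) = 0.98 × √(11/2) = 2.2983 (unchanged). New critical value: z_{0.025} = 1.960.
Revised power = Φ(δ − 1.960) = Φ(0.338) = 0.6324.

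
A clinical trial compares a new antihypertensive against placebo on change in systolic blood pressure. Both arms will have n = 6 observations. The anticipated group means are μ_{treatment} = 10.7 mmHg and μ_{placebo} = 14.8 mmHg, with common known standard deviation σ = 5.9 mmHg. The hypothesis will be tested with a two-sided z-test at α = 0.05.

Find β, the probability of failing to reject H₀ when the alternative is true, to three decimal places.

Standardized effect: d = |μ_{treatment} − μ_{placebo}| / σ = |10.7 − 14.8| / 5.9 = 0.6949
Noncentrality parameter: λ = d·√(n/2) = 0.6949 × √(6/2) = 1.2036
Critical value for a two-sided test at α = 0.05: z_{α/2} = 1.960.
Power = Φ(λ − 1.960) + Φ(−λ − 1.960) = Φ(-0.756) + Φ(-3.164) = 0.2247 + 0.0008 = 0.2255.
Type II error: β = 1 − power = 1 − 0.2255 = 0.7745.

β ≈ 0.774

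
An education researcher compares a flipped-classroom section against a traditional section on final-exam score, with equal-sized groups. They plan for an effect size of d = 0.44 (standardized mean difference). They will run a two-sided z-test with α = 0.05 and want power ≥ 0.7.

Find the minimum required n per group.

For power 0.7 need Φ(δ − z_{0.025}) = 0.7, so δ = z_{0.025} + z_{0.30} = 1.960 + 0.524 = 2.484.
(For δ > 0 the lower-tail rejection region contributes negligibly to power, so the one-term inversion is standard.)
δ = d·√(n/2) ⇒ n = 2(δ/d)² = 2 × (2.484 / 0.44)² = 63.76.
Rounding up, n = 64 per group.

n = 64 per group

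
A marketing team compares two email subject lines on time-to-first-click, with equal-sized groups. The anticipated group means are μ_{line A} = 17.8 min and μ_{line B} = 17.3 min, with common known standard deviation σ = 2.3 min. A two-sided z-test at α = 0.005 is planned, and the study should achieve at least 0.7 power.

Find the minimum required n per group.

n = 470 per group

Standardized effect: d = |μ_{line A} − μ_{line B}| / σ = |17.8 − 17.3| / 2.3 = 0.2174
Set Φ(δ − 2.807) = 0.7; then δ − 2.807 = Φ⁻¹(0.7) = 0.524, giving δ = 3.331.
(Ignoring the negligible lower-tail rejection probability gives the usual closed-form inversion.)
δ = d·√(n/2) ⇒ n = 2(δ/d)² = 2 × (3.331 / 0.2174)² = 469.69.
Rounding up, n = 470 per group.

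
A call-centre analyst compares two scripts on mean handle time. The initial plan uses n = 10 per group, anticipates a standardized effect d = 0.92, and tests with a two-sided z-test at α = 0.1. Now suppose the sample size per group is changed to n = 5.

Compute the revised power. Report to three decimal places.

Power ≈ 0.426

With n = 5 per group: δ = d·√(n/2) = 0.92 × √(5/2) = 1.4546. Critical value z_{0.05} = 1.645.
Revised power = Φ(δ − 1.645) + Φ(−δ − 1.645) = Φ(-0.190) + Φ(-3.100) = 0.4246 + 0.0010 = 0.4255.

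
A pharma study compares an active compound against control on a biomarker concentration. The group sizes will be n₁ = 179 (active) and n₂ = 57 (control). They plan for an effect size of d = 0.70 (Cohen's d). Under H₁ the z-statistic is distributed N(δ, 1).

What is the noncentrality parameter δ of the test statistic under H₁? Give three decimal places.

δ = d / √(1/n₁ + 1/n₂) = 0.70 / √(1/179 + 1/57) = 4.6026

δ ≈ 4.603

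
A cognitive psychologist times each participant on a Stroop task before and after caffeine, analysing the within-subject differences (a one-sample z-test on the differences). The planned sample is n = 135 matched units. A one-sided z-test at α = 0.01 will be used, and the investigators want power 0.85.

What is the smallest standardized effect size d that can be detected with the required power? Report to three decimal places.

Need Φ(δ − 2.326) = 0.85, so δ = 2.326 + 1.036 = 3.363.
δ = d·√n ⇒ d = δ/√n = 3.363/√135 = 0.2894.

d ≈ 0.289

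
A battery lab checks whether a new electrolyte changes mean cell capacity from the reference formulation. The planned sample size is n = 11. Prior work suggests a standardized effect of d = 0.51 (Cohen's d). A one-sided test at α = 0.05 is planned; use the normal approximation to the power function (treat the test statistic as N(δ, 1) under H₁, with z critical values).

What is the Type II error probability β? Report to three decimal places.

β ≈ 0.481

Noncentrality parameter: λ = d·√n = 0.51 × √11 = 1.6915
One-sided α = 0.05 → critical value z_{0.05} = 1.645.
Power = P(Z > 1.645 − λ) = Φ(0.047) = 0.5186.
Type II error: β = 1 − power = 1 − 0.5186 = 0.4814.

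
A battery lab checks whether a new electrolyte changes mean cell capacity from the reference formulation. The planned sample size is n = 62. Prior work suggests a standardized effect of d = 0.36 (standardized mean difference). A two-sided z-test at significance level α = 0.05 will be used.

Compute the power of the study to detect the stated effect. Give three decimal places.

Noncentrality parameter: δ = d·√n = 0.36 × √62 = 2.8346
Two-sided α = 0.05 → critical value z_{0.025} = 1.960.
Power = Φ(δ − 1.960) + Φ(−δ − 1.960) = Φ(0.875) + Φ(-4.795) = 0.8091 + 0.0000 = 0.8091.

Power ≈ 0.809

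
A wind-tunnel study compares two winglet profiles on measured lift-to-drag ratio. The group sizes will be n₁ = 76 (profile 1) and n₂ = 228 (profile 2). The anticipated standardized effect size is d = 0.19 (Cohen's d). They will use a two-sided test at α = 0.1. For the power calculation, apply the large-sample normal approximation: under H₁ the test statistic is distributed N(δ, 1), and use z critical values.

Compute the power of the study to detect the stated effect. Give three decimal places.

Power ≈ 0.418

Noncentrality parameter: δ = d / √(1/n₁ + 1/n₂) = 0.19 / √(1/76 + 1/228) = 1.4345
Critical value for a two-sided test at α = 0.1: z_{α/2} = 1.645.
Power = Φ(δ − 1.645) + Φ(−δ − 1.645) = Φ(-0.210) + Φ(-3.079) = 0.4167 + 0.0010 = 0.4177.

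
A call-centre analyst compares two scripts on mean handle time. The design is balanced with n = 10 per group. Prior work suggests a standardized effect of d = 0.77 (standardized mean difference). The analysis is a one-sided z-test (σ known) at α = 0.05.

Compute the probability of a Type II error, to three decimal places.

β ≈ 0.469

Noncentrality parameter: δ = d·√(n/2) = 0.77 × √(10/2) = 1.7218
One-sided α = 0.05 → critical value z_{0.05} = 1.645.
Power = Φ(δ − 1.645) = Φ(0.077) = 0.5307.
Type II error: β = 1 − power = 1 − 0.5307 = 0.4693.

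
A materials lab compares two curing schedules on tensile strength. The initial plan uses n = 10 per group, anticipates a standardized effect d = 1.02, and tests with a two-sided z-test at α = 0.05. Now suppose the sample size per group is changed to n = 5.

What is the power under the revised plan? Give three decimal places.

Power ≈ 0.364

With n = 5 per group: δ = d·√(n/2) = 1.02 × √(5/2) = 1.6128. Critical value z_{0.025} = 1.960.
Revised power = Φ(δ − 1.960) + Φ(−δ − 1.960) = Φ(-0.347) + Φ(-3.573) = 0.3642 + 0.0002 = 0.3644.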